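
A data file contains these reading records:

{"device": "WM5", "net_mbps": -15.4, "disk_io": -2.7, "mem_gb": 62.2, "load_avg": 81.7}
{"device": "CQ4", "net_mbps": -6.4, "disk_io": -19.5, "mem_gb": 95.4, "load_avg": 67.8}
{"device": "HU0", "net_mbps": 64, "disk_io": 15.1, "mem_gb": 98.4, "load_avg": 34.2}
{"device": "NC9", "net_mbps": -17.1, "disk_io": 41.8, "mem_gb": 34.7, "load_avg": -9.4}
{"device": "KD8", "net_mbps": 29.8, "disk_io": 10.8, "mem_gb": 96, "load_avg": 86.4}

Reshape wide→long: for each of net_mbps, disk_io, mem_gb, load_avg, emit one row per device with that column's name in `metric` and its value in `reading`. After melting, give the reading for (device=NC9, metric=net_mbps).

Unpivoting turns each (device, wide-column) pair into one long row.
The wide cell at row NC9, column net_mbps holds -17.1, so the long row (NC9, net_mbps) has reading=-17.1.

-17.1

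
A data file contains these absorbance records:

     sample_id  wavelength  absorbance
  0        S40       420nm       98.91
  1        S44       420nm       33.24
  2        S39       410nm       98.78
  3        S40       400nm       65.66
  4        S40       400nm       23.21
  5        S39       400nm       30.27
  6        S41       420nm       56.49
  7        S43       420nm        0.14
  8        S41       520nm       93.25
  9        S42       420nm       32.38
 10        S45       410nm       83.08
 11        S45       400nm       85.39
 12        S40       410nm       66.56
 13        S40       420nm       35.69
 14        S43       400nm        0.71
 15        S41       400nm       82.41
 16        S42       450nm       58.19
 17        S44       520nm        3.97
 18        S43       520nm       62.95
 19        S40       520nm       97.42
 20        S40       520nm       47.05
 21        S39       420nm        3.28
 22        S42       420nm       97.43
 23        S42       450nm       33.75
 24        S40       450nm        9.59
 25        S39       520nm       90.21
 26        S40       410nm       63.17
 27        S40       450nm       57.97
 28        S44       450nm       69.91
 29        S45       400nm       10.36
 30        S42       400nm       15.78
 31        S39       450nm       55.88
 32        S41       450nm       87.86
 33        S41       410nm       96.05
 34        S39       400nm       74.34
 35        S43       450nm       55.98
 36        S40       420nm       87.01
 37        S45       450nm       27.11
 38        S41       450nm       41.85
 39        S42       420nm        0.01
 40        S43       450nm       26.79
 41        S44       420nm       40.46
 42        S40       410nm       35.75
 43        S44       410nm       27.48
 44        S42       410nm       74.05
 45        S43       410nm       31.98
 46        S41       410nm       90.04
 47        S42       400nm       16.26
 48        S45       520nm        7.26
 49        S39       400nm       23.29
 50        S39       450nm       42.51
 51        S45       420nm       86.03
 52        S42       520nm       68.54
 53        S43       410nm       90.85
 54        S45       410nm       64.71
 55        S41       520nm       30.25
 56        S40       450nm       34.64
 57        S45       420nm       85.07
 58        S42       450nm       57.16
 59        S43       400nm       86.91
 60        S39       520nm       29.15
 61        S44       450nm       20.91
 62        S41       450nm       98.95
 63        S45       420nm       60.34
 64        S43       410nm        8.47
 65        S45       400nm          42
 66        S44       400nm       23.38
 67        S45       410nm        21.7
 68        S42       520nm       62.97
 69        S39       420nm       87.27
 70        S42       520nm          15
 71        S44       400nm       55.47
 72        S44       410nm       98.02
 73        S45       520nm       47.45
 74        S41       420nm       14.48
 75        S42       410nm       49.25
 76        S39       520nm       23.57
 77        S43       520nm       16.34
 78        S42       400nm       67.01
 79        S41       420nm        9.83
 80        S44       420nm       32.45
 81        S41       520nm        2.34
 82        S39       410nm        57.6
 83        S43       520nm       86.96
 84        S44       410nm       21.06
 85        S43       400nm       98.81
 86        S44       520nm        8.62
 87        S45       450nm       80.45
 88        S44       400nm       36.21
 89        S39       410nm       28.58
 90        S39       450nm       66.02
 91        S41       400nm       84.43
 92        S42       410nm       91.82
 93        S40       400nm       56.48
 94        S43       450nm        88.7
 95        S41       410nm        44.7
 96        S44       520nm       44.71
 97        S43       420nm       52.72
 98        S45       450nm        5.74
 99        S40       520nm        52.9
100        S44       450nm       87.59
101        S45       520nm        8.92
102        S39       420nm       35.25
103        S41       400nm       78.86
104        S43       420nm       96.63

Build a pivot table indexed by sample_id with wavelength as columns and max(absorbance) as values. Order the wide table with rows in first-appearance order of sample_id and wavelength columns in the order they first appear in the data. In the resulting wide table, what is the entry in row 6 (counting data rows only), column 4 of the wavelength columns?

68.54

With rows in first-appearance order of sample_id, row 6 is sample_id=S42. wavelength columns in first-appearance order: 420nm, 410nm, 400nm, 520nm, 450nm; column 4 is 520nm.
Long rows with sample_id=S42, wavelength=520nm: max(68.54, 62.97, 15) = 68.54.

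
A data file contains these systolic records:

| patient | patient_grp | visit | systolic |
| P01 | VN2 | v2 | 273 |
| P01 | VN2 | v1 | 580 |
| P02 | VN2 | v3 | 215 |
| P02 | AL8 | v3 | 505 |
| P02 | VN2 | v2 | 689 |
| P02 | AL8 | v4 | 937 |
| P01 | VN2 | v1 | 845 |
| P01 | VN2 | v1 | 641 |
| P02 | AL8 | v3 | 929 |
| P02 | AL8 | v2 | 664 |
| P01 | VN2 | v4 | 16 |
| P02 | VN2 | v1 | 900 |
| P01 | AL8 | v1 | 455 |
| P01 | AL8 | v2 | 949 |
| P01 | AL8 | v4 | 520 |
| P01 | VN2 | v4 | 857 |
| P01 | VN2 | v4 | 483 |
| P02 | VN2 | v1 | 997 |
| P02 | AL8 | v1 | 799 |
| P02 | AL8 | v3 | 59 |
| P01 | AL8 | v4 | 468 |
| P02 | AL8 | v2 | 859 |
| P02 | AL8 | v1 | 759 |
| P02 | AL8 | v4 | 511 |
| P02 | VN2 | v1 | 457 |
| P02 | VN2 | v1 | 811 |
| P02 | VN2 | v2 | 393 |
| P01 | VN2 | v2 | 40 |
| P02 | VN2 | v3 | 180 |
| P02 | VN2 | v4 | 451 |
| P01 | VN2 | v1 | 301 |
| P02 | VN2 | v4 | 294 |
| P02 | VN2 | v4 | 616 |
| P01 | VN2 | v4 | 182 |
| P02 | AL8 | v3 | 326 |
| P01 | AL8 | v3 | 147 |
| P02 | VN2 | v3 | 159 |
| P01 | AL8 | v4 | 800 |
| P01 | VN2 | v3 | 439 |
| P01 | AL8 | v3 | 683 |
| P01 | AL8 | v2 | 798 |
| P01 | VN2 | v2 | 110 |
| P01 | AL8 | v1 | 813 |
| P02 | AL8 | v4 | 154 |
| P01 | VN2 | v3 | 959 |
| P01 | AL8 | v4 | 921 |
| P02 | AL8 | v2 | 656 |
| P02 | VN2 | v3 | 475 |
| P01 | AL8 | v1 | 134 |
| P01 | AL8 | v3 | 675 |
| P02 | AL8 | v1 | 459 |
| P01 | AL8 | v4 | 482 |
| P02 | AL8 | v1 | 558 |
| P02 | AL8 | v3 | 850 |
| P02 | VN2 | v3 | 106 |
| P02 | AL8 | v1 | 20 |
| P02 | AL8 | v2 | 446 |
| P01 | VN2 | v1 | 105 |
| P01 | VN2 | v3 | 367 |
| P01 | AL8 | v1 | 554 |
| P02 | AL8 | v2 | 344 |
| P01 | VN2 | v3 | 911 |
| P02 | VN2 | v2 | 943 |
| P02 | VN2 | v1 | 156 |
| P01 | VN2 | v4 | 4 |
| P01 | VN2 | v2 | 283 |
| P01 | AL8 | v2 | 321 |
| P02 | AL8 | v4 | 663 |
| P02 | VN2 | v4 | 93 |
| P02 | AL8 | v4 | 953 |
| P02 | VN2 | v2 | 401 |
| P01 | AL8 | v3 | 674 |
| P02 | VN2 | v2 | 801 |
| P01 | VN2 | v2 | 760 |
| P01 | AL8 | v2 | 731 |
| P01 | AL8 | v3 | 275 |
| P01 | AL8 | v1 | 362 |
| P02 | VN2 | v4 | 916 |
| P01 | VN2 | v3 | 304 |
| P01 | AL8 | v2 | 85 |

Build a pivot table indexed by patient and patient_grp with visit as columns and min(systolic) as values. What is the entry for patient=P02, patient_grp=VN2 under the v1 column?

156

Rows with patient=P02, patient_grp=VN2 and visit=v1: systolic values are 900, 997, 457, 811, 156.
min(900, 997, 457, 811, 156) = 156.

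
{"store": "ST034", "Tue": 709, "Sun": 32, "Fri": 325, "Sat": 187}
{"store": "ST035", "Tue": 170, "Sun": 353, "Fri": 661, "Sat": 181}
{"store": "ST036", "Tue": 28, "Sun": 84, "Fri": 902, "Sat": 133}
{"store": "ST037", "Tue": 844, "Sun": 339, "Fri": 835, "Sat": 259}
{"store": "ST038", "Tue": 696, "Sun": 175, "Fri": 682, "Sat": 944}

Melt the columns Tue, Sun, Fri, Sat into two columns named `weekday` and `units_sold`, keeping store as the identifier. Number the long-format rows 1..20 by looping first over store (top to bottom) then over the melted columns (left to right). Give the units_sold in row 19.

20 rows total (5 × 4). Row 19: index ⌊(19-1)/4⌋ = 4 into store → ST038; (19-1) mod 4 = 2 into the melted columns → Fri.
So row 19 is (ST038, Fri, 682); units_sold = 682.

682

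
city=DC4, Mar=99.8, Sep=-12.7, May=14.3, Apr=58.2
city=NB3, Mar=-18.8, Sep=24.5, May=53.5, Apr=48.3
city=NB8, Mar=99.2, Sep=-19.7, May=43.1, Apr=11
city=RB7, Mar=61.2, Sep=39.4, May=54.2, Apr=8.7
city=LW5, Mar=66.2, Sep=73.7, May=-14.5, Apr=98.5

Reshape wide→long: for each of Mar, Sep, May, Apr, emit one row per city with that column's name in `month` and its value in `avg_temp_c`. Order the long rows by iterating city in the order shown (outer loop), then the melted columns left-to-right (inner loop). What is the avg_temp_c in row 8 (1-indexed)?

48.3

20 rows total (5 × 4). Row 8: index ⌊(8-1)/4⌋ = 1 into city → NB3; (8-1) mod 4 = 3 into the melted columns → Apr.
So row 8 is (NB3, Apr, 48.3); avg_temp_c = 48.3.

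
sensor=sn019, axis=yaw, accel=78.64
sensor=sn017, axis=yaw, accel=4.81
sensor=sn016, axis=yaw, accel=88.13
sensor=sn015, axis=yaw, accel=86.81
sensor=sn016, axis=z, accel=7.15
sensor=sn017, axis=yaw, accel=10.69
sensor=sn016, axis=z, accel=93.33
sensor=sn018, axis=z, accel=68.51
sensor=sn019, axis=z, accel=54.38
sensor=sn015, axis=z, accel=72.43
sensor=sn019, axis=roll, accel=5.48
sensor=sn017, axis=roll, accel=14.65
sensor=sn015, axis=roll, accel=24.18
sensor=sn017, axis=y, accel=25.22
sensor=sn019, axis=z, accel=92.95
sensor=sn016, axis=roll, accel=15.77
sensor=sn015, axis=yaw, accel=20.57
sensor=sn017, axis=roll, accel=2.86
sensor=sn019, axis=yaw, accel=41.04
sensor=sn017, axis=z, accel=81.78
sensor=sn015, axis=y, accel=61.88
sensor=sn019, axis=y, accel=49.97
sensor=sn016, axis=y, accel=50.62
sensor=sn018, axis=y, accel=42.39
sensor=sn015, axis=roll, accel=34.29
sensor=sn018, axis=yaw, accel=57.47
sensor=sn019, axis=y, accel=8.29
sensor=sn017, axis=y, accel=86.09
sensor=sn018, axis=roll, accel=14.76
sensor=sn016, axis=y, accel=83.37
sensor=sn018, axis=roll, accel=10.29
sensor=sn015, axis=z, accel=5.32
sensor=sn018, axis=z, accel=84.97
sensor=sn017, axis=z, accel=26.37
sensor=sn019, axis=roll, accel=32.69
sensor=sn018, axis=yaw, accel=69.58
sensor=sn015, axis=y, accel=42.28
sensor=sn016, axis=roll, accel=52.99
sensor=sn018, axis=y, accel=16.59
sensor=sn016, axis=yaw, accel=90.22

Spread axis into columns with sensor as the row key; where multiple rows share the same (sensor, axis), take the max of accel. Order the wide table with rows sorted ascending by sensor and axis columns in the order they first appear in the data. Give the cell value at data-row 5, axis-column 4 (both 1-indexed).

With rows sorted ascending by sensor, row 5 is sensor=sn019. axis columns in first-appearance order: yaw, z, roll, y; column 4 is y.
Long rows with sensor=sn019, axis=y: max(49.97, 8.29) = 49.97.

49.97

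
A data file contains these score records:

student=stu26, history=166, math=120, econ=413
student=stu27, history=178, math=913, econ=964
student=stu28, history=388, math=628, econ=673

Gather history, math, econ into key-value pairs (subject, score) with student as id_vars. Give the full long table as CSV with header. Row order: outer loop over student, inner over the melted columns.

student,subject,score
stu26,history,166
stu26,math,120
stu26,econ,413
stu27,history,178
stu27,math,913
stu27,econ,964
stu28,history,388
stu28,math,628
stu28,econ,673

Each (student, column) pair becomes one row: 3 × 3 = 9 rows.
For example, (stu26, history) → score=166.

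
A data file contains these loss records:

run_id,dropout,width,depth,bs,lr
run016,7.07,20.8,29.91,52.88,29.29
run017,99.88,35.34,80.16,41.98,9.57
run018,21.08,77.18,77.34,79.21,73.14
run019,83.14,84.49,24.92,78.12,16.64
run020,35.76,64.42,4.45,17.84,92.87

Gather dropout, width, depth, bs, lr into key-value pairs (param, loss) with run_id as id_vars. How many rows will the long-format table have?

5 run_id values × 5 melted columns = 25 rows.

25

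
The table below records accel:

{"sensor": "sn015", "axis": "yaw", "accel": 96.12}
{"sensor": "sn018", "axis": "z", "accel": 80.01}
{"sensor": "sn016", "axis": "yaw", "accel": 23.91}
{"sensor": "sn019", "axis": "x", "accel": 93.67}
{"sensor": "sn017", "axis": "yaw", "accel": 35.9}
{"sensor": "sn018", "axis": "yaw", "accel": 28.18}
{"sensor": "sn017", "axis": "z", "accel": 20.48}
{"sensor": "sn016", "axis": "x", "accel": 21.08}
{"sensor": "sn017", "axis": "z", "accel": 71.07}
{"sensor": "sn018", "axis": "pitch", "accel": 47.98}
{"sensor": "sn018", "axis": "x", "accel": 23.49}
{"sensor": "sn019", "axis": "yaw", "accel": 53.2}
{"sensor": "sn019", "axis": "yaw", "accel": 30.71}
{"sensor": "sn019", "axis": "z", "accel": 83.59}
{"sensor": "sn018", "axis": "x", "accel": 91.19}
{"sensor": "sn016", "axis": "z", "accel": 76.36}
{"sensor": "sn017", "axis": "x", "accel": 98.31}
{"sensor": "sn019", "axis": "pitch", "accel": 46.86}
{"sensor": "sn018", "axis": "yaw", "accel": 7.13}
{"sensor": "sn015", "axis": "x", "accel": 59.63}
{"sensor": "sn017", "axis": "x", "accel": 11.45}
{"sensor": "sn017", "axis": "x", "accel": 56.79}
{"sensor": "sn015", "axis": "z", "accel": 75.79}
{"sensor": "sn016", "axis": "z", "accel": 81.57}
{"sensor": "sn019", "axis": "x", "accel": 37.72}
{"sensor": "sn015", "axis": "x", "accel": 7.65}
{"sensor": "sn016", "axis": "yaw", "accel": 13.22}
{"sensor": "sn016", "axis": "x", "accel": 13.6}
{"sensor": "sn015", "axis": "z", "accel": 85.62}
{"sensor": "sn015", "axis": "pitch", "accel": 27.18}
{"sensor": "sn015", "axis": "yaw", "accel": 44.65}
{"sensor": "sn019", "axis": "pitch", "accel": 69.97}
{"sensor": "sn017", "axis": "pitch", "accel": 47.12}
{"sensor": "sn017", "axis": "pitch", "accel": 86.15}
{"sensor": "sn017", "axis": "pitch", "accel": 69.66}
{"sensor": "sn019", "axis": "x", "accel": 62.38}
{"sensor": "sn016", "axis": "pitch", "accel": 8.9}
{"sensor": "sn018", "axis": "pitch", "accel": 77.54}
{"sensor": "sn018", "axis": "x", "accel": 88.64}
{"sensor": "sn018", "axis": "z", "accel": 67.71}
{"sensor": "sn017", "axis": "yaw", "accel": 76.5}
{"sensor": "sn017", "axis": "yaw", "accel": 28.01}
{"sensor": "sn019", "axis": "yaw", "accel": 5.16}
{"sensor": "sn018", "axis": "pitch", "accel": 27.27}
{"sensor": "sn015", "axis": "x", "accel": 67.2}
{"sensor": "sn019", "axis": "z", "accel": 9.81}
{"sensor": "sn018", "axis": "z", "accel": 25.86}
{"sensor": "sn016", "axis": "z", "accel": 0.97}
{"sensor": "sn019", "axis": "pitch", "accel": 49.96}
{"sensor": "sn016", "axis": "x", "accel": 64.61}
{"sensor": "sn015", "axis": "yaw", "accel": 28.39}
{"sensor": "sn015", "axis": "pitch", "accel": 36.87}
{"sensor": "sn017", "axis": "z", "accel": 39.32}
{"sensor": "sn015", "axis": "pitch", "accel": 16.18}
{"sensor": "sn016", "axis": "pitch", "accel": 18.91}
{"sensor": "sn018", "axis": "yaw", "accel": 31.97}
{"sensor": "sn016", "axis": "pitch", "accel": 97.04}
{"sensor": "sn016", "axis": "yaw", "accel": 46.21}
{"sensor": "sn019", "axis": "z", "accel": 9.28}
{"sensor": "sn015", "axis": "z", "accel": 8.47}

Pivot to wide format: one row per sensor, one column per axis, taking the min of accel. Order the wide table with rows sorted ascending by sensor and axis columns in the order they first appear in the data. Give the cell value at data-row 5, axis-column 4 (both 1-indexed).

46.86

With rows sorted ascending by sensor, row 5 is sensor=sn019. axis columns in first-appearance order: yaw, z, x, pitch; column 4 is pitch.
Long rows with sensor=sn019, axis=pitch: min(46.86, 69.97, 49.96) = 46.86.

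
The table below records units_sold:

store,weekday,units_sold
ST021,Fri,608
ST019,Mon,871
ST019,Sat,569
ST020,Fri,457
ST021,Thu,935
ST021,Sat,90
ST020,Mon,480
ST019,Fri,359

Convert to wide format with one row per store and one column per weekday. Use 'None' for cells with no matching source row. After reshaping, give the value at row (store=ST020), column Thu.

No long-format row has store=ST020 and weekday=Thu, so the cell is None.

None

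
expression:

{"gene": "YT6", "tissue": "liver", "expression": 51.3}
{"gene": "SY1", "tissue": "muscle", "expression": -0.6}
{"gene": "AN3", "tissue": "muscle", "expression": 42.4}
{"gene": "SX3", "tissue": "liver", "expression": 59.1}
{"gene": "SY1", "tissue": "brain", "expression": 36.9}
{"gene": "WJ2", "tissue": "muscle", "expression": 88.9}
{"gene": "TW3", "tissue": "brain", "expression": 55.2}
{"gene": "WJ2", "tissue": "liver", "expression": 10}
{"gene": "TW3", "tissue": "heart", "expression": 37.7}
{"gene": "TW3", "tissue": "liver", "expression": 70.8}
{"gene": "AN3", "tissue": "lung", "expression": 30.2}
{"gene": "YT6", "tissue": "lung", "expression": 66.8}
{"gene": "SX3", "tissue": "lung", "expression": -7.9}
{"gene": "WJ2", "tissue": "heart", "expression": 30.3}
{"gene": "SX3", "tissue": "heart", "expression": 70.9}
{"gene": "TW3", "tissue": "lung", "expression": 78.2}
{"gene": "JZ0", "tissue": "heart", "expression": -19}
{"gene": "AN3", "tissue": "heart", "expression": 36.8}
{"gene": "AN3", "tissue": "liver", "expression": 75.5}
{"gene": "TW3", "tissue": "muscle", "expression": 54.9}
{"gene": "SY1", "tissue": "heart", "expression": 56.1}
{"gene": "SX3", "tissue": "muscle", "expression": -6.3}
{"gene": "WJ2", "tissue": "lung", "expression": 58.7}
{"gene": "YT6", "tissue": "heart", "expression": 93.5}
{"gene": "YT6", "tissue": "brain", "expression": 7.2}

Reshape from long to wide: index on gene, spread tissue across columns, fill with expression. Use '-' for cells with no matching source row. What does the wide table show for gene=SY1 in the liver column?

-

No long-format row has gene=SY1 and tissue=liver, so the cell is -.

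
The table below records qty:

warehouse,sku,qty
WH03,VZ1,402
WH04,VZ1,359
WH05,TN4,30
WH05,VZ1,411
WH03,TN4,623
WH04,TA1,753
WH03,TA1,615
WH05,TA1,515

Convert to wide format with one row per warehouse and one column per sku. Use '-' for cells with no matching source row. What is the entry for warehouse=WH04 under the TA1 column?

753

The long row with warehouse=WH04, sku=TA1 has qty=753.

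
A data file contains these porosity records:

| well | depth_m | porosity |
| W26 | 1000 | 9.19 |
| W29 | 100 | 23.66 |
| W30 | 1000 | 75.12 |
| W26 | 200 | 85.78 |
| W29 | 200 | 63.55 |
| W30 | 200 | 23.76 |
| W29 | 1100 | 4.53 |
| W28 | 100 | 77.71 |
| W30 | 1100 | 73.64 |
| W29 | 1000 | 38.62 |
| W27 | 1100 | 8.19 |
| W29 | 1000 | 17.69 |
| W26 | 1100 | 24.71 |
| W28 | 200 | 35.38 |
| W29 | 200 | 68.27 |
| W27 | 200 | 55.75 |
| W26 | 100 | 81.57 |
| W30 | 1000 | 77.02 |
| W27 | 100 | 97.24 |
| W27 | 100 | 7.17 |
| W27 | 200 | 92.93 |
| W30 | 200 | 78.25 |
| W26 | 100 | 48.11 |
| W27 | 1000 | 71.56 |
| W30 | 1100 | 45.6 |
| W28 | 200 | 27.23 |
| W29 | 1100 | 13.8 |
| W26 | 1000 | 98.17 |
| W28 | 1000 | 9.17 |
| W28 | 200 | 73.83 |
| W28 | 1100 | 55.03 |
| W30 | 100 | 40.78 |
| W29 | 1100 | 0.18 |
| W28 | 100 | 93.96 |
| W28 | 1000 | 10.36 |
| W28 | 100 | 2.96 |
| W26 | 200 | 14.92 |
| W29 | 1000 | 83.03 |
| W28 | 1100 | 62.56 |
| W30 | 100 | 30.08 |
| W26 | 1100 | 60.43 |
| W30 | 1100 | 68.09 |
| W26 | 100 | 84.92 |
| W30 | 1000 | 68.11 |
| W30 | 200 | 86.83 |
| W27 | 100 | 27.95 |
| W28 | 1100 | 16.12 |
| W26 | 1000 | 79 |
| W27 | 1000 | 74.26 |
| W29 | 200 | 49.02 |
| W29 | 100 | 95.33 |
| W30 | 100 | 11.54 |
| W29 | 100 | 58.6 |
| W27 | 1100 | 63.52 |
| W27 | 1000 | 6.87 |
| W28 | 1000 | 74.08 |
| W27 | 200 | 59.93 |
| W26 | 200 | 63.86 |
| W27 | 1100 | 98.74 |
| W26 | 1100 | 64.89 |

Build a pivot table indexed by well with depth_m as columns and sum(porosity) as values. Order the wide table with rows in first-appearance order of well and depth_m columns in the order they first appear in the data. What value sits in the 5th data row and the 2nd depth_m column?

With rows in first-appearance order of well, row 5 is well=W27. depth_m columns in first-appearance order: 1000, 100, 200, 1100; column 2 is 100.
Long rows with well=W27, depth_m=100: 97.24 + 7.17 + 27.95 = 132.36.

132.36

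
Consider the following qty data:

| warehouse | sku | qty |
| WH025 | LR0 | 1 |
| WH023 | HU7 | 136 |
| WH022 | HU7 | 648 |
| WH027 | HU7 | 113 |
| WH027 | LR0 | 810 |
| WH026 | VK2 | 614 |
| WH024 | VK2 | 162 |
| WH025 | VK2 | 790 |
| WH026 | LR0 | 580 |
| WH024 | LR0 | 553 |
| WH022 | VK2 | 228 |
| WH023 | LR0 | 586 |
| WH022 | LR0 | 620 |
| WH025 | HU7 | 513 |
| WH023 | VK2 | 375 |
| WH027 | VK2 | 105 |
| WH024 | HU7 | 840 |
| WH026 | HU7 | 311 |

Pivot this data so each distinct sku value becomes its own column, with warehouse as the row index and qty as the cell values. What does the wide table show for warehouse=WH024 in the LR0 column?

Wide layout: rows indexed by warehouse, columns are the 3 distinct sku values (LR0, HU7, VK2).
Cell (warehouse=WH024, sku=LR0) draws from the long row where warehouse=WH024 and sku=LR0, which has qty=553.

553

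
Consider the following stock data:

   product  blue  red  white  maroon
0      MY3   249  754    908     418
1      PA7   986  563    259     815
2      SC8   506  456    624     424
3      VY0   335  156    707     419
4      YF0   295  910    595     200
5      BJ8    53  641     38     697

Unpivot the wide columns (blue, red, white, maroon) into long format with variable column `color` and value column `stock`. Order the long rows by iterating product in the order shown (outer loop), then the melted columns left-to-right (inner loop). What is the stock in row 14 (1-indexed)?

156

24 rows total (6 × 4). Row 14: index ⌊(14-1)/4⌋ = 3 into product → VY0; (14-1) mod 4 = 1 into the melted columns → red.
So row 14 is (VY0, red, 156); stock = 156.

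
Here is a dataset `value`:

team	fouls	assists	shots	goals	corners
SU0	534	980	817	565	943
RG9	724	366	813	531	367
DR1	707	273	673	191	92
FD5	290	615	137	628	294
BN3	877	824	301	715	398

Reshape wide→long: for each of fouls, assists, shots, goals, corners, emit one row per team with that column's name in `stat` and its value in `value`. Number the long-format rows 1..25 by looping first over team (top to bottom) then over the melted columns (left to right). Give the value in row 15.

25 rows total (5 × 5). Row 15: index ⌊(15-1)/5⌋ = 2 into team → DR1; (15-1) mod 5 = 4 into the melted columns → corners.
So row 15 is (DR1, corners, 92); value = 92.

92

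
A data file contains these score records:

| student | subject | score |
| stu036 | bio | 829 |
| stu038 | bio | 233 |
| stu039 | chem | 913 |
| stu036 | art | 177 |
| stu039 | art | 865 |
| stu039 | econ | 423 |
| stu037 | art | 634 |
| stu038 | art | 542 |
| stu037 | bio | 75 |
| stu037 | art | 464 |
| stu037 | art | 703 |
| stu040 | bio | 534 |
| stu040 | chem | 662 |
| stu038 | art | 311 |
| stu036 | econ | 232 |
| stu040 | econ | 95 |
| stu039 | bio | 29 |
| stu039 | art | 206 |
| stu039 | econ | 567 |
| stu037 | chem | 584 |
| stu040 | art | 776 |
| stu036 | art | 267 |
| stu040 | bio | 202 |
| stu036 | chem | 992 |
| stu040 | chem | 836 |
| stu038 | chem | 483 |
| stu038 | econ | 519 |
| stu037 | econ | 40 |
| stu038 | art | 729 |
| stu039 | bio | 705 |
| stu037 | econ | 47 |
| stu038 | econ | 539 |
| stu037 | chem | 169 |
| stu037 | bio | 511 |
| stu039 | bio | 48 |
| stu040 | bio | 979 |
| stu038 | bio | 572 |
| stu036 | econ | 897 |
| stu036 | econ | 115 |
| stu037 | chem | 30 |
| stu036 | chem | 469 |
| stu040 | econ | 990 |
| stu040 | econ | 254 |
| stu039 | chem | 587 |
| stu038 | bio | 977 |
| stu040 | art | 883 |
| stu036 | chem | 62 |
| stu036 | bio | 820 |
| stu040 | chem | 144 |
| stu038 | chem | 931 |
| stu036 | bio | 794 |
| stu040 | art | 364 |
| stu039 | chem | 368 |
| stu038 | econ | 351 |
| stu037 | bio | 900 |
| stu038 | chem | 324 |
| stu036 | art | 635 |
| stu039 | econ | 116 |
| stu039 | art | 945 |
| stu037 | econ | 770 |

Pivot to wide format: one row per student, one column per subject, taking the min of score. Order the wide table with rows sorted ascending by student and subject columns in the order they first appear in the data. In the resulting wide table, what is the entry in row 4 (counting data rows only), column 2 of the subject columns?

With rows sorted ascending by student, row 4 is student=stu039. subject columns in first-appearance order: bio, chem, art, econ; column 2 is chem.
Long rows with student=stu039, subject=chem: min(913, 587, 368) = 368.

368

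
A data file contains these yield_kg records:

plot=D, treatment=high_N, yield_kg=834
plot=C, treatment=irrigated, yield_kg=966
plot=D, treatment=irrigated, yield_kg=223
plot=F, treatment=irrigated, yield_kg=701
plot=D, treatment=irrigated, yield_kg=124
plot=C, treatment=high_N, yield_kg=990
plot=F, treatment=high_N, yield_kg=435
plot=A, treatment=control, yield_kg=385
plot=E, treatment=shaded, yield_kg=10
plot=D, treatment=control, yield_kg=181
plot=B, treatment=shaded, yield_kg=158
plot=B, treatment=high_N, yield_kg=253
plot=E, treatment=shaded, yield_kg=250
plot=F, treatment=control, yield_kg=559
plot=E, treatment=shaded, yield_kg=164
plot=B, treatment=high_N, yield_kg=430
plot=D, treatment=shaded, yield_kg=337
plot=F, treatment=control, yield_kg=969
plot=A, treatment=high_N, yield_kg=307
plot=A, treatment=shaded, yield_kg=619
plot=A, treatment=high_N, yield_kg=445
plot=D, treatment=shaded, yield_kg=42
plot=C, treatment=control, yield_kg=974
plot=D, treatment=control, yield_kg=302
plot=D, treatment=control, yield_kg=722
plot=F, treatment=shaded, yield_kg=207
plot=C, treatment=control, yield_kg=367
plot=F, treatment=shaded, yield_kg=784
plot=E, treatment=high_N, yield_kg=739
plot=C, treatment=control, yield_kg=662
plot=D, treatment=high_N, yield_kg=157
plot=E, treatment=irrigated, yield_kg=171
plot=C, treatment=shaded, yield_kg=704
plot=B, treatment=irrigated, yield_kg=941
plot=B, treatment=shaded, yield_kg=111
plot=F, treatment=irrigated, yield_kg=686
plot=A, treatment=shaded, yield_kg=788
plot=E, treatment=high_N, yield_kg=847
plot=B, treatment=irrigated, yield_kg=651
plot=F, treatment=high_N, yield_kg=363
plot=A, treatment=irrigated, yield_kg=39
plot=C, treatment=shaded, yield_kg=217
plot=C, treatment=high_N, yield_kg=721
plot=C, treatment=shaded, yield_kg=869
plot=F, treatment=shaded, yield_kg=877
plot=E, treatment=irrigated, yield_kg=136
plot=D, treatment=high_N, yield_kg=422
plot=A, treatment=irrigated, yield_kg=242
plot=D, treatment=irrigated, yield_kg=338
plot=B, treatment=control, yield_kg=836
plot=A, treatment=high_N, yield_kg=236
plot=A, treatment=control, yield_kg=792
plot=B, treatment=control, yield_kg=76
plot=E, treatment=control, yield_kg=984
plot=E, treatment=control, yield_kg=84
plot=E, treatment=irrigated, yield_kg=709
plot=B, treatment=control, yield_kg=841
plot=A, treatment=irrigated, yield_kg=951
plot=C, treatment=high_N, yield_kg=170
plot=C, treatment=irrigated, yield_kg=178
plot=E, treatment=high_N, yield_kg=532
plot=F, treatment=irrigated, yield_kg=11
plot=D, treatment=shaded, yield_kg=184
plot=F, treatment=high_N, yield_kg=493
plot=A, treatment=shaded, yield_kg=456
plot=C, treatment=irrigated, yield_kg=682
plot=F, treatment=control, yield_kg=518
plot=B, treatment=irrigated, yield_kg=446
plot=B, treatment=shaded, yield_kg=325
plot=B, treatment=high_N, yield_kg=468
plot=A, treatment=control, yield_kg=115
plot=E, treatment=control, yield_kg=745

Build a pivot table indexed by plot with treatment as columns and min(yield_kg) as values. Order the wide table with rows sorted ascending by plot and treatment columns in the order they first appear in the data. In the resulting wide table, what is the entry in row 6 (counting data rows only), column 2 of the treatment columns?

With rows sorted ascending by plot, row 6 is plot=F. treatment columns in first-appearance order: high_N, irrigated, control, shaded; column 2 is irrigated.
Long rows with plot=F, treatment=irrigated: min(701, 686, 11) = 11.

11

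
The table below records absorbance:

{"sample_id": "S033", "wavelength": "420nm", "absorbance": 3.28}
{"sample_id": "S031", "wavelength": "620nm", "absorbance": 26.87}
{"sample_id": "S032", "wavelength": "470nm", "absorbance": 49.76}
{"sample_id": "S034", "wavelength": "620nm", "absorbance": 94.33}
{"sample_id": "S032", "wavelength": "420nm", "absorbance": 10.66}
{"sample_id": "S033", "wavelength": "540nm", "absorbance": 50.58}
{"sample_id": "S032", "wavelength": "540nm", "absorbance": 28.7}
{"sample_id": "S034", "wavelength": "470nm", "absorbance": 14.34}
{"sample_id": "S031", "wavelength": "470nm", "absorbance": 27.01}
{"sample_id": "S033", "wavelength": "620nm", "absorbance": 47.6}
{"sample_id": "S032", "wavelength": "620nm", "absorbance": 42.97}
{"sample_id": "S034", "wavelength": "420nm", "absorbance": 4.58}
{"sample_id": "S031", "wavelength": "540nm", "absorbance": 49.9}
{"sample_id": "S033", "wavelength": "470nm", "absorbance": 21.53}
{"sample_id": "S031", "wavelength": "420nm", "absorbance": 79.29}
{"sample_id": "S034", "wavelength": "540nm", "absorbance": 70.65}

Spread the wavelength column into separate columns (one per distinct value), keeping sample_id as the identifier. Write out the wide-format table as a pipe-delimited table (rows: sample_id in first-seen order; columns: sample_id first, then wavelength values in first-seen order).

| sample_id | 420nm | 620nm | 470nm | 540nm |
| S033 | 3.28 | 47.6 | 21.53 | 50.58 |
| S031 | 79.29 | 26.87 | 27.01 | 49.9 |
| S032 | 10.66 | 42.97 | 49.76 | 28.7 |
| S034 | 4.58 | 94.33 | 14.34 | 70.65 |

Columns: sample_id plus the 4 distinct wavelength values (420nm, 620nm, 470nm, 540nm).
For example, row S033 column 420nm takes absorbance=3.28 from the long row (S033, 420nm).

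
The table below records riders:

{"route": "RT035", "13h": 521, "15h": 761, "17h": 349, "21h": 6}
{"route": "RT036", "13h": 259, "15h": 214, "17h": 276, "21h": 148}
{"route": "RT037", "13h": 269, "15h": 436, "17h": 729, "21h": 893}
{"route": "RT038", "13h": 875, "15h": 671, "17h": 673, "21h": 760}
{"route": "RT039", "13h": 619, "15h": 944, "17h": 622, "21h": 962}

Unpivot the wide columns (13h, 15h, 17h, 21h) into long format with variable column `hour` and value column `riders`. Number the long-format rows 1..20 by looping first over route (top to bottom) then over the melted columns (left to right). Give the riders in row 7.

276

20 rows total (5 × 4). Row 7: index ⌊(7-1)/4⌋ = 1 into route → RT036; (7-1) mod 4 = 2 into the melted columns → 17h.
So row 7 is (RT036, 17h, 276); riders = 276.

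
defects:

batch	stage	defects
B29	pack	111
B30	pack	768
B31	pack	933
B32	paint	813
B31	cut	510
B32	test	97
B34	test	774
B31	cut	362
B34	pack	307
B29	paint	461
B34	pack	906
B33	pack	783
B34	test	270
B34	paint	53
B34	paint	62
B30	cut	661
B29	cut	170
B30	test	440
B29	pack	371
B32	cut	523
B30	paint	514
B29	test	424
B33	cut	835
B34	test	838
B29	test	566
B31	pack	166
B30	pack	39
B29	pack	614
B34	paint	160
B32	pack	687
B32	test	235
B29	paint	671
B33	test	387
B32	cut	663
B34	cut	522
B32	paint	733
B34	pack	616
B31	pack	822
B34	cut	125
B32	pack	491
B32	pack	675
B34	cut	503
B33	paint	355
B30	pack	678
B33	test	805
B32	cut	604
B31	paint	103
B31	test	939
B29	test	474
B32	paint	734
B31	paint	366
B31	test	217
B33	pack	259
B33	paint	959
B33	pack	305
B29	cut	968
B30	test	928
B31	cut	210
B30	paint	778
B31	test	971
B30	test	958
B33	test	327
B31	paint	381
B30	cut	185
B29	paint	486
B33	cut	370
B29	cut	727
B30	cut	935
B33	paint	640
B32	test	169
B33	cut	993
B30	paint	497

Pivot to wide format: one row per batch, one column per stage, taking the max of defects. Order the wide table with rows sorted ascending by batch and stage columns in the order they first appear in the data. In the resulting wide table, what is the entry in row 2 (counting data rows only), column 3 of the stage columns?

935

With rows sorted ascending by batch, row 2 is batch=B30. stage columns in first-appearance order: pack, paint, cut, test; column 3 is cut.
Long rows with batch=B30, stage=cut: max(661, 185, 935) = 935.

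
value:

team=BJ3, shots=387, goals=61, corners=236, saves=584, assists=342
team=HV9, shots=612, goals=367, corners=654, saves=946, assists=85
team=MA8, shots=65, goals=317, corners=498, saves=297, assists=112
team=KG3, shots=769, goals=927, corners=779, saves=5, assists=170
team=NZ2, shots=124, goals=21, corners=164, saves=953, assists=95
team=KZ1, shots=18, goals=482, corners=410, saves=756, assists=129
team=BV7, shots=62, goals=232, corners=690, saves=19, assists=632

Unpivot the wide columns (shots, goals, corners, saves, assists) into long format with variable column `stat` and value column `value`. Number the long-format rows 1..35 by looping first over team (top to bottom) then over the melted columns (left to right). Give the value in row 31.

62

35 rows total (7 × 5). Row 31: index ⌊(31-1)/5⌋ = 6 into team → BV7; (31-1) mod 5 = 0 into the melted columns → shots.
So row 31 is (BV7, shots, 62); value = 62.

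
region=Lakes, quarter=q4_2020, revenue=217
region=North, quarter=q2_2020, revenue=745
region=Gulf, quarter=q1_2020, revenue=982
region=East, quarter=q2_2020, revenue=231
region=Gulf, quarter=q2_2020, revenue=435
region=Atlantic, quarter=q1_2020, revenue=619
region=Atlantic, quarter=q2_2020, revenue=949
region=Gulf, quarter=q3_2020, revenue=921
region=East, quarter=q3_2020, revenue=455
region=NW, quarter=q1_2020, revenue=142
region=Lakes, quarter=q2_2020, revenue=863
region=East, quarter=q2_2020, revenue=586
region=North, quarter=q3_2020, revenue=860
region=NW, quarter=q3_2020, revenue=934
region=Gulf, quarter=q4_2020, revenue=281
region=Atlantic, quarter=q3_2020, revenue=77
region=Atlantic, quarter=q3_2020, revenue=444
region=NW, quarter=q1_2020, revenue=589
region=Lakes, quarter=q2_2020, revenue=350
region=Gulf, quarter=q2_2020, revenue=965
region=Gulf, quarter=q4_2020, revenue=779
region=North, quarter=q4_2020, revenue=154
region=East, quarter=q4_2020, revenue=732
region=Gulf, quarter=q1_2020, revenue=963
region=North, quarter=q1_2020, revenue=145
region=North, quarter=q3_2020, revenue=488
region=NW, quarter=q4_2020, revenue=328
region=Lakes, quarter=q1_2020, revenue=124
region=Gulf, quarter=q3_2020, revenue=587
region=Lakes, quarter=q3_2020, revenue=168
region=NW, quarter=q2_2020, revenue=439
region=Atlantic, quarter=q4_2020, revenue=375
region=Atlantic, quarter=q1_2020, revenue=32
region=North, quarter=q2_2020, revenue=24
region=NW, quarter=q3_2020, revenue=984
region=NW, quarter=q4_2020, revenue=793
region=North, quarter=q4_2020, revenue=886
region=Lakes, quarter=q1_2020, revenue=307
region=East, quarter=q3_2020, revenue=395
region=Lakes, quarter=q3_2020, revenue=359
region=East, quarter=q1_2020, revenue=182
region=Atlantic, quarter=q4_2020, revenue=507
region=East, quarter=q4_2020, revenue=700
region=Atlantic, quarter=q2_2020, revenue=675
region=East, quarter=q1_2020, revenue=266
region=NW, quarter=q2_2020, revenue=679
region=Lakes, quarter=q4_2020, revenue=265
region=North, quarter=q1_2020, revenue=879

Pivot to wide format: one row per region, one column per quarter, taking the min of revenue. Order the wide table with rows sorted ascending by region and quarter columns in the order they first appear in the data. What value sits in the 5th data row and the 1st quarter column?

328

With rows sorted ascending by region, row 5 is region=NW. quarter columns in first-appearance order: q4_2020, q2_2020, q1_2020, q3_2020; column 1 is q4_2020.
Long rows with region=NW, quarter=q4_2020: min(328, 793) = 328.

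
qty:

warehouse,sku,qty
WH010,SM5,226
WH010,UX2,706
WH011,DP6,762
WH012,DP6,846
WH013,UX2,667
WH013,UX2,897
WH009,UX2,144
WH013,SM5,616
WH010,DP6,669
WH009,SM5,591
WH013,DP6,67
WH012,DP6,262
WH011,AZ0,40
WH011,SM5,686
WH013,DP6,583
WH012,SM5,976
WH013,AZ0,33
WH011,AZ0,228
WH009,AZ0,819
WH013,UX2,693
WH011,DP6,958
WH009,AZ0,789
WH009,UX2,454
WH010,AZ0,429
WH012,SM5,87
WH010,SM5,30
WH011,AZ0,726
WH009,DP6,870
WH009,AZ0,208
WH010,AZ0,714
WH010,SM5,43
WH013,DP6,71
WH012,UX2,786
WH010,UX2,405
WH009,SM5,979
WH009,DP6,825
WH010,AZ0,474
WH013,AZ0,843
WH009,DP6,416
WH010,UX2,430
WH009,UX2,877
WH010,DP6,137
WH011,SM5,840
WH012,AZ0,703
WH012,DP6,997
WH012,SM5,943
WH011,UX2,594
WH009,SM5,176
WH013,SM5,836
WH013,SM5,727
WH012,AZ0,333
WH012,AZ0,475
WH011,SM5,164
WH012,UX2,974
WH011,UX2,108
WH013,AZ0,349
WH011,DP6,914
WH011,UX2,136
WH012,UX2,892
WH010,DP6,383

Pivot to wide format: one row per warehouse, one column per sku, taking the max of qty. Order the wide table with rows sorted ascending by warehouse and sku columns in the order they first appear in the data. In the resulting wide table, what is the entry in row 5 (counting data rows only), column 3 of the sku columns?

With rows sorted ascending by warehouse, row 5 is warehouse=WH013. sku columns in first-appearance order: SM5, UX2, DP6, AZ0; column 3 is DP6.
Long rows with warehouse=WH013, sku=DP6: max(67, 583, 71) = 583.

583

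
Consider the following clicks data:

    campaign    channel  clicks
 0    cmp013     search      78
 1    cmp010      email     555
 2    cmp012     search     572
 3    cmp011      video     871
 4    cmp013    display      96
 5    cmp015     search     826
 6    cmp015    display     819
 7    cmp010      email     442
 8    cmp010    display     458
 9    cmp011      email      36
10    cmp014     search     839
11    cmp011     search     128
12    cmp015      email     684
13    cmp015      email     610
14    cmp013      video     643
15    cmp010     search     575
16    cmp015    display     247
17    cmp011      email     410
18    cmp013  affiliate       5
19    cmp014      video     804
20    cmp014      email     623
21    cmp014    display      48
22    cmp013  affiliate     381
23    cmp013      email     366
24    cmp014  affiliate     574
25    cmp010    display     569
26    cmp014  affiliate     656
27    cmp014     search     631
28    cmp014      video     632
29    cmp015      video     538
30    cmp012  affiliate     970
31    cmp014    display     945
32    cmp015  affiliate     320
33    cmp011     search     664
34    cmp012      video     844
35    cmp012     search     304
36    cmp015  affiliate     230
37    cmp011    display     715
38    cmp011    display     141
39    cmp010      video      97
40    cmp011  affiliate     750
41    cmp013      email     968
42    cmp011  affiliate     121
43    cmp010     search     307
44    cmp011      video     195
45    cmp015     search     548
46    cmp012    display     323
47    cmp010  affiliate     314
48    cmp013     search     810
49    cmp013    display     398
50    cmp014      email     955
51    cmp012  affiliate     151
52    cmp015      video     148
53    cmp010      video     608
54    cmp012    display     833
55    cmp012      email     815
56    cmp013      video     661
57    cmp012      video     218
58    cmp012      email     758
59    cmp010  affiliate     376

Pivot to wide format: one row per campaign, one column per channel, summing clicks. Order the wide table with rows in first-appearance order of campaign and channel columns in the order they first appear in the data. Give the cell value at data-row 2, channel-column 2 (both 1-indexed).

997

With rows in first-appearance order of campaign, row 2 is campaign=cmp010. channel columns in first-appearance order: search, email, video, display, affiliate; column 2 is email.
Long rows with campaign=cmp010, channel=email: 555 + 442 = 997.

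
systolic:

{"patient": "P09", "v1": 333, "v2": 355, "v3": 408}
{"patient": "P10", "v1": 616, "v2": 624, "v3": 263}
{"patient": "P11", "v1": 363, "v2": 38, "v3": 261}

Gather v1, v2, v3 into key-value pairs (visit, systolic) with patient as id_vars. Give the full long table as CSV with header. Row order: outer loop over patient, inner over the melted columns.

Each (patient, column) pair becomes one row: 3 × 3 = 9 rows.
For example, (P09, v1) → systolic=333.

patient,visit,systolic
P09,v1,333
P09,v2,355
P09,v3,408
P10,v1,616
P10,v2,624
P10,v3,263
P11,v1,363
P11,v2,38
P11,v3,261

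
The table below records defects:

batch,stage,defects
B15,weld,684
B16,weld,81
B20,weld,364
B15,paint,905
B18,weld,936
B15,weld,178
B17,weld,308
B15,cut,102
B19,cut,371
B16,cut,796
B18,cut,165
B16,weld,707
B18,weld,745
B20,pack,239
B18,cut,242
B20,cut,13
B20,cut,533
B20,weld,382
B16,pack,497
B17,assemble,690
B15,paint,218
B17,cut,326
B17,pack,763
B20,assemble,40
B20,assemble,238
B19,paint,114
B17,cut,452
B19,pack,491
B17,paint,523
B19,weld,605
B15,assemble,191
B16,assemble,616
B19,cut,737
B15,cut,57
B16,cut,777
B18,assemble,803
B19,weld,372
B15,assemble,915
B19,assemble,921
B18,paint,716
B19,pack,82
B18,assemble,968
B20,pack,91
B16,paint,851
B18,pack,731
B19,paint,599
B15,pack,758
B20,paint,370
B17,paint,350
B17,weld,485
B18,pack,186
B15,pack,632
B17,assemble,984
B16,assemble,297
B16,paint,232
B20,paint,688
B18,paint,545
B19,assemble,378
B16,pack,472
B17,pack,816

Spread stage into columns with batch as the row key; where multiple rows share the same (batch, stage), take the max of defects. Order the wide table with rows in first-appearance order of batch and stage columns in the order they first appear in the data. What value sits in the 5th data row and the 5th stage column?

984

With rows in first-appearance order of batch, row 5 is batch=B17. stage columns in first-appearance order: weld, paint, cut, pack, assemble; column 5 is assemble.
Long rows with batch=B17, stage=assemble: max(690, 984) = 984.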